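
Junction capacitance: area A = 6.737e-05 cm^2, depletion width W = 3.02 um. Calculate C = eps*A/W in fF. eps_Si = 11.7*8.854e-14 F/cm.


Step 1: eps_Si = 11.7 * 8.854e-14 = 1.035918e-12 F/cm
Step 2: W in cm = 3.02 * 1e-4 = 3.02e-04 cm
Step 3: C = 1.035918e-12 * 6.737e-05 / 3.02e-04 = 2.310920e-13 F
Step 4: C = 231.09 fF

231.09


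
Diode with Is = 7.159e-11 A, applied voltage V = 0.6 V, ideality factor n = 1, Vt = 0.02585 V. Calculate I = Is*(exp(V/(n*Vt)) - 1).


Step 1: V/(n*Vt) = 0.6/(1*0.02585) = 23.2108
Step 2: exp(23.2108) = 1.2032e+10
Step 3: I = 7.159e-11 * (1.2032e+10 - 1) = 8.61e-01 A

8.61e-01


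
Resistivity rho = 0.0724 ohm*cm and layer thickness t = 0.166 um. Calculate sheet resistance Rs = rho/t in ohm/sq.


Step 1: Convert thickness to cm: t = 0.166 um = 1.6600e-05 cm
Step 2: Rs = rho / t = 0.0724 / 1.6600e-05
Step 3: Rs = 4361.4 ohm/sq

4361.4


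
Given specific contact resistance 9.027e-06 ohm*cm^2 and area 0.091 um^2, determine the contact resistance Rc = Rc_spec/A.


Step 1: Convert area to cm^2: 0.091 um^2 = 9.1000e-10 cm^2
Step 2: Rc = Rc_spec / A = 9.027e-06 / 9.1000e-10
Step 3: Rc = 9.92e+03 ohms

9.92e+03


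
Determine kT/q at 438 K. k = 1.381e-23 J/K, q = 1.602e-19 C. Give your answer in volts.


Step 1: kT = 1.381e-23 * 438 = 6.04878e-21 J
Step 2: Vt = kT/q = 6.04878e-21 / 1.602e-19
Step 3: Vt = 0.03776 V

0.03776


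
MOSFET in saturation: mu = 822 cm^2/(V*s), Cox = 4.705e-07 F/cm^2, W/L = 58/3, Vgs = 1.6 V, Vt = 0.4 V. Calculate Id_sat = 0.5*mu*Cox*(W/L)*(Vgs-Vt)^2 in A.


Step 1: Overdrive voltage Vov = Vgs - Vt = 1.6 - 0.4 = 1.2 V
Step 2: W/L = 58/3 = 19.3333
Step 3: Id = 0.5 * 822 * 4.705e-07 * 19.3333 * 1.2^2
Step 4: Id = 5.38e-03 A

5.38e-03


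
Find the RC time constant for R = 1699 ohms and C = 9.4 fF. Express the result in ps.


Step 1: tau = R * C
Step 2: tau = 1699 * 9.4 fF = 1699 * 9.4e-15 F
Step 3: tau = 1.59706e-11 s = 15.9706 ps

15.9706


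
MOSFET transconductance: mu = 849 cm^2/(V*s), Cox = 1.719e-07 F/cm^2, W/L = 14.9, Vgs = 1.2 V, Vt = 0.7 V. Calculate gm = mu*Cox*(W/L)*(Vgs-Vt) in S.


Step 1: Vov = Vgs - Vt = 1.2 - 0.7 = 0.5 V
Step 2: gm = mu * Cox * (W/L) * Vov
Step 3: gm = 849 * 1.719e-07 * 14.9 * 0.5 = 1.09e-03 S

1.09e-03


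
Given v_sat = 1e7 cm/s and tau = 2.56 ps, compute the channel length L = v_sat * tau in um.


Step 1: tau in seconds = 2.56 ps * 1e-12 = 2.5600e-12 s
Step 2: L = v_sat * tau = 1e7 * 2.5600e-12 = 2.5600e-05 cm
Step 3: L in um = 2.5600e-05 * 1e4 = 0.256 um

0.256


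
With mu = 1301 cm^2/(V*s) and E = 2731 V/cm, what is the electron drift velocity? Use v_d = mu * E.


Step 1: v_d = mu * E
Step 2: v_d = 1301 * 2731 = 3553031
Step 3: v_d = 3.55e+06 cm/s

3.55e+06


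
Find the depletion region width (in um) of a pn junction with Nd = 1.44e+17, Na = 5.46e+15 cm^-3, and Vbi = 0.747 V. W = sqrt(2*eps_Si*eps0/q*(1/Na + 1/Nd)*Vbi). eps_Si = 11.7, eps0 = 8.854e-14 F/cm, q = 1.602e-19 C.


Step 1: 1/Na + 1/Nd = 1/5.46e+15 + 1/1.44e+17 = 1.90095e-16
Step 2: 2*eps*eps0/q = 2*11.7*8.854e-14/1.602e-19 = 1.293281e+07
Step 3: W^2 = 1.293281e+07 * 1.90095e-16 * 0.747 = 1.83647e-09
Step 4: W = sqrt(1.83647e-09) = 4.285e-05 cm = 0.4285 um

0.4285


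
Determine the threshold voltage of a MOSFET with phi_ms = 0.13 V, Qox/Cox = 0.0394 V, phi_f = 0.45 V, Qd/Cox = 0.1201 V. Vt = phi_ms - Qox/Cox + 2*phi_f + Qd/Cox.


Step 1: Vt = phi_ms - Qox/Cox + 2*phi_f + Qd/Cox
Step 2: Vt = 0.13 - 0.0394 + 2*0.45 + 0.1201
Step 3: Vt = 0.13 - 0.0394 + 0.9 + 0.1201
Step 4: Vt = 1.1107 V

1.1107


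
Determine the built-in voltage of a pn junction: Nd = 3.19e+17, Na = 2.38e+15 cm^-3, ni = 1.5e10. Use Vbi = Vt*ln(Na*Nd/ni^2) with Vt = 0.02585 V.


Step 1: Compute Na*Nd/ni^2 = 2.38e+15 * 3.19e+17 / (1.5e10)^2 = 3.3743e+12
Step 2: ln(3.3743e+12) = 28.8472
Step 3: Vbi = 0.02585 * 28.8472 = 0.746 V

0.746


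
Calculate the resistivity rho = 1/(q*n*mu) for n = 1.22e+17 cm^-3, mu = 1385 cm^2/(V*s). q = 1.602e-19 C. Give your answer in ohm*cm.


Step 1: sigma = q * n * mu = 1.602e-19 * 1.22e+17 * 1385 = 2.70690e+01 S/cm
Step 2: rho = 1 / sigma = 1 / 2.70690e+01 = 0.03694 ohm*cm

0.03694


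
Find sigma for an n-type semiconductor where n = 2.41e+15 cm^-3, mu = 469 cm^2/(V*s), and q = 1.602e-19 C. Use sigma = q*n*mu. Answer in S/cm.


Step 1: sigma = q * n * mu
Step 2: sigma = 1.602e-19 * 2.41e+15 * 469
Step 3: sigma = 1.811e-01 S/cm

1.811e-01


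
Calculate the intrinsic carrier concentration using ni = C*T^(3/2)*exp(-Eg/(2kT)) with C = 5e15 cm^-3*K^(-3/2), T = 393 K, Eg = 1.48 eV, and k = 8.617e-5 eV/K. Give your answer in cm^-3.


Step 1: Compute kT = 8.617e-5 * 393 = 0.03386481 eV
Step 2: Exponent = -Eg/(2kT) = -1.48/(2*0.03386481) = -21.85159
Step 3: T^(3/2) = 393^1.5 = 7790.92
Step 4: ni = 5e15 * 7790.92 * exp(-21.85159) = 1.26e+10 cm^-3

1.26e+10


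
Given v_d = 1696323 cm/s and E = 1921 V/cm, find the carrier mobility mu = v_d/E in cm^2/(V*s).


Step 1: mu = v_d / E
Step 2: mu = 1696323 / 1921
Step 3: mu = 883.04 cm^2/(V*s)

883.04


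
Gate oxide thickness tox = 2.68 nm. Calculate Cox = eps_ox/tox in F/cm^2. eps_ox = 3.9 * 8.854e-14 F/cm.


Step 1: eps_ox = 3.9 * 8.854e-14 = 3.45306e-13 F/cm
Step 2: tox in cm = 2.68 nm * 1e-7 = 2.6800e-07 cm
Step 3: Cox = 3.45306e-13 / 2.6800e-07 = 1.29e-06 F/cm^2

1.29e-06


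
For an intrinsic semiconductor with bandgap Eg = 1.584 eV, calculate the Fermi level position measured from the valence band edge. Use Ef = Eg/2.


Step 1: For an intrinsic semiconductor, the Fermi level sits at midgap.
Step 2: Ef = Eg / 2 = 1.584 / 2 = 0.792 eV

0.792


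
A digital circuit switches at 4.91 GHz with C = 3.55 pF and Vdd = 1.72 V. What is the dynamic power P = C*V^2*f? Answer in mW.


Step 1: V^2 = 1.72^2 = 2.9584 V^2
Step 2: P = C*V^2*f = 3.55e-12 F * 2.9584 * 4.91e9 Hz
Step 3: P = 5.15663912e-02 W
Step 4: P = 51.566 mW

51.566


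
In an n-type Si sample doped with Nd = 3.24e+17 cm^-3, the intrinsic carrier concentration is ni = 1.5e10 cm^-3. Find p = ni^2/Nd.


Step 1: Since Nd >> ni, n ≈ Nd = 3.24e+17 cm^-3
Step 2: p = ni^2 / n = (1.5e10)^2 / 3.24e+17
Step 3: p = 2.25e20 / 3.24e+17 = 6.94e+02 cm^-3

6.94e+02


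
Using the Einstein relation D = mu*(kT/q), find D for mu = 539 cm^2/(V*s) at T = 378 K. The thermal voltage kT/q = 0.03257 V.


Step 1: D = mu * (kT/q)
Step 2: D = 539 * 0.03257
Step 3: D = 17.56 cm^2/s

17.56


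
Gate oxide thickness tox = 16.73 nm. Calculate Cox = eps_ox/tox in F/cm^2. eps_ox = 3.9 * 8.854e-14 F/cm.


Step 1: eps_ox = 3.9 * 8.854e-14 = 3.45306e-13 F/cm
Step 2: tox in cm = 16.73 nm * 1e-7 = 1.6730e-06 cm
Step 3: Cox = 3.45306e-13 / 1.6730e-06 = 2.06e-07 F/cm^2

2.06e-07


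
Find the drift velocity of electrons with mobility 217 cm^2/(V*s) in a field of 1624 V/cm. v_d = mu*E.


Step 1: v_d = mu * E
Step 2: v_d = 217 * 1624 = 352408
Step 3: v_d = 3.52e+05 cm/s

3.52e+05


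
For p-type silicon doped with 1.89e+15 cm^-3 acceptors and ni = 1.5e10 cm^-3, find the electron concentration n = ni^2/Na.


Step 1: Majority hole concentration p ≈ Na = 1.89e+15 cm^-3
Step 2: n = ni^2 / Na = (1.5e10)^2 / 1.89e+15
Step 3: n = 1.19e+05 cm^-3

1.19e+05


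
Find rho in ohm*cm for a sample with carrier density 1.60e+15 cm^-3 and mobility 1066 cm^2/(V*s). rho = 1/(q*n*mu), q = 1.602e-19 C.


Step 1: sigma = q * n * mu = 1.602e-19 * 1.60e+15 * 1066 = 2.73237e-01 S/cm
Step 2: rho = 1 / sigma = 1 / 2.73237e-01 = 3.66 ohm*cm

3.66


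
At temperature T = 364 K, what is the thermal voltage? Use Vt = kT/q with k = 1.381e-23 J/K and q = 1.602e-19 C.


Step 1: kT = 1.381e-23 * 364 = 5.02684e-21 J
Step 2: Vt = kT/q = 5.02684e-21 / 1.602e-19
Step 3: Vt = 0.03138 V

0.03138


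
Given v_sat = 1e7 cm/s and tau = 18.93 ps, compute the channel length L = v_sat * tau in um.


Step 1: tau in seconds = 18.93 ps * 1e-12 = 1.8930e-11 s
Step 2: L = v_sat * tau = 1e7 * 1.8930e-11 = 1.8930e-04 cm
Step 3: L in um = 1.8930e-04 * 1e4 = 1.893 um

1.893


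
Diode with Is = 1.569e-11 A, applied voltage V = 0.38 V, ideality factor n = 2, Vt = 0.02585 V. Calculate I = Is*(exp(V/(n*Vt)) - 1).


Step 1: V/(n*Vt) = 0.38/(2*0.02585) = 7.3501
Step 2: exp(7.3501) = 1.5564e+03
Step 3: I = 1.569e-11 * (1.5564e+03 - 1) = 2.44e-08 A

2.44e-08


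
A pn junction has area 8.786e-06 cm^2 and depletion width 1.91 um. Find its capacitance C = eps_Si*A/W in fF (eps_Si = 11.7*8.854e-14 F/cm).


Step 1: eps_Si = 11.7 * 8.854e-14 = 1.035918e-12 F/cm
Step 2: W in cm = 1.91 * 1e-4 = 1.91e-04 cm
Step 3: C = 1.035918e-12 * 8.786e-06 / 1.91e-04 = 4.765223e-14 F
Step 4: C = 47.65 fF

47.65


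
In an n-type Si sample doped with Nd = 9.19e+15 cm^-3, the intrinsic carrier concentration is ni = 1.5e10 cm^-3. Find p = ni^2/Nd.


Step 1: Since Nd >> ni, n ≈ Nd = 9.19e+15 cm^-3
Step 2: p = ni^2 / n = (1.5e10)^2 / 9.19e+15
Step 3: p = 2.25e20 / 9.19e+15 = 2.45e+04 cm^-3

2.45e+04


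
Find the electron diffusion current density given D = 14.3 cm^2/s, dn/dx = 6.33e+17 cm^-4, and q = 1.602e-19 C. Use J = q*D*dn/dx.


Step 1: J = q * D * (dn/dx)
Step 2: J = 1.602e-19 * 14.3 * 6.33e+17
Step 3: J = 1.45e+00 A/cm^2

1.45e+00


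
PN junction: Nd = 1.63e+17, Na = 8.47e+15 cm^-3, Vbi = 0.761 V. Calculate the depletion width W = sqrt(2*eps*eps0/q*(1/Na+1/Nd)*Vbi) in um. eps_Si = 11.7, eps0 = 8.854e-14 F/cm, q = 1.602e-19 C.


Step 1: 1/Na + 1/Nd = 1/8.47e+15 + 1/1.63e+17 = 1.24199e-16
Step 2: 2*eps*eps0/q = 2*11.7*8.854e-14/1.602e-19 = 1.293281e+07
Step 3: W^2 = 1.293281e+07 * 1.24199e-16 * 0.761 = 1.22235e-09
Step 4: W = sqrt(1.22235e-09) = 3.496e-05 cm = 0.3496 um

0.3496


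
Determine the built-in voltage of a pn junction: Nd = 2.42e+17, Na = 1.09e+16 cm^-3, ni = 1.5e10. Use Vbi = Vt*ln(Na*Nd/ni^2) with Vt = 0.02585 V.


Step 1: Compute Na*Nd/ni^2 = 1.09e+16 * 2.42e+17 / (1.5e10)^2 = 1.1724e+13
Step 2: ln(1.1724e+13) = 30.0927
Step 3: Vbi = 0.02585 * 30.0927 = 0.778 V

0.778


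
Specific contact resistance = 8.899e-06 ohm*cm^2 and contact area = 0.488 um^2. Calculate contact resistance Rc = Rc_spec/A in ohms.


Step 1: Convert area to cm^2: 0.488 um^2 = 4.8800e-09 cm^2
Step 2: Rc = Rc_spec / A = 8.899e-06 / 4.8800e-09
Step 3: Rc = 1.82e+03 ohms

1.82e+03


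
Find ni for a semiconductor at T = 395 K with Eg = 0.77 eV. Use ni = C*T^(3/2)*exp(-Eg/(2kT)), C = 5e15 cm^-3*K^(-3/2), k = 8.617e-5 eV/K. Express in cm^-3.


Step 1: Compute kT = 8.617e-5 * 395 = 0.03403715 eV
Step 2: Exponent = -Eg/(2kT) = -0.77/(2*0.03403715) = -11.31117
Step 3: T^(3/2) = 395^1.5 = 7850.47
Step 4: ni = 5e15 * 7850.47 * exp(-11.31117) = 4.80e+14 cm^-3

4.80e+14


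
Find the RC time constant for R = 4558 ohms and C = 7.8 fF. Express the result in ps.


Step 1: tau = R * C
Step 2: tau = 4558 * 7.8 fF = 4558 * 7.8e-15 F
Step 3: tau = 3.55524e-11 s = 35.5524 ps

35.5524


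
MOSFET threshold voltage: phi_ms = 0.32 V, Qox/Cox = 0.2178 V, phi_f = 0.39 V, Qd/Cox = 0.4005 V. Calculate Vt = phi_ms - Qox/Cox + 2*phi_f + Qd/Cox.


Step 1: Vt = phi_ms - Qox/Cox + 2*phi_f + Qd/Cox
Step 2: Vt = 0.32 - 0.2178 + 2*0.39 + 0.4005
Step 3: Vt = 0.32 - 0.2178 + 0.78 + 0.4005
Step 4: Vt = 1.2827 V

1.2827


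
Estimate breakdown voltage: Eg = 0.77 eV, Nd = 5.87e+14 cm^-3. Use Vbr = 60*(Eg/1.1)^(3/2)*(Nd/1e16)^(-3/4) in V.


Step 1: Eg/1.1 = 0.77/1.1 = 0.700000
Step 2: (Eg/1.1)^1.5 = 0.700000^1.5 = 0.585662
Step 3: (Nd/1e16)^(-0.75) = (0.0587)^(-0.75) = 8.385354
Step 4: Vbr = 60 * 0.585662 * 8.385354 = 294.7 V

294.7


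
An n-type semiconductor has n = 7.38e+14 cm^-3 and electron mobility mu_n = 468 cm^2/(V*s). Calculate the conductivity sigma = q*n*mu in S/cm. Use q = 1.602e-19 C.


Step 1: sigma = q * n * mu
Step 2: sigma = 1.602e-19 * 7.38e+14 * 468
Step 3: sigma = 5.533e-02 S/cm

5.533e-02


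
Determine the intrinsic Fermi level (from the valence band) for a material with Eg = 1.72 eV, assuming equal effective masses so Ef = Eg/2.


Step 1: For an intrinsic semiconductor, the Fermi level sits at midgap.
Step 2: Ef = Eg / 2 = 1.72 / 2 = 0.86 eV

0.86


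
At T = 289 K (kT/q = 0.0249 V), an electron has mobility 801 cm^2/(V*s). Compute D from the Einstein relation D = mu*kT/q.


Step 1: D = mu * (kT/q)
Step 2: D = 801 * 0.0249
Step 3: D = 19.94 cm^2/s

19.94


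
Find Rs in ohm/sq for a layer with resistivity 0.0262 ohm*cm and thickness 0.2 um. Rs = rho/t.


Step 1: Convert thickness to cm: t = 0.2 um = 2.0000e-05 cm
Step 2: Rs = rho / t = 0.0262 / 2.0000e-05
Step 3: Rs = 1310.0 ohm/sq

1310.0


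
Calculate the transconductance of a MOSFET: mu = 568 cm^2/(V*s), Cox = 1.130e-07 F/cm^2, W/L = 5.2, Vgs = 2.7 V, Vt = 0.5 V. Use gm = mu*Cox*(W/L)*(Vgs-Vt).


Step 1: Vov = Vgs - Vt = 2.7 - 0.5 = 2.2 V
Step 2: gm = mu * Cox * (W/L) * Vov
Step 3: gm = 568 * 1.130e-07 * 5.2 * 2.2 = 7.34e-04 S

7.34e-04


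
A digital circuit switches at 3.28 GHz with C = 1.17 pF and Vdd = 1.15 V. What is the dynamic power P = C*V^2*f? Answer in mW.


Step 1: V^2 = 1.15^2 = 1.3225 V^2
Step 2: P = C*V^2*f = 1.17e-12 F * 1.3225 * 3.28e9 Hz
Step 3: P = 5.075226e-03 W
Step 4: P = 5.075 mW

5.075


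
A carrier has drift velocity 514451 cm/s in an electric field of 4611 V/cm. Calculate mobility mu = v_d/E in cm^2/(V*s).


Step 1: mu = v_d / E
Step 2: mu = 514451 / 4611
Step 3: mu = 111.57 cm^2/(V*s)

111.57


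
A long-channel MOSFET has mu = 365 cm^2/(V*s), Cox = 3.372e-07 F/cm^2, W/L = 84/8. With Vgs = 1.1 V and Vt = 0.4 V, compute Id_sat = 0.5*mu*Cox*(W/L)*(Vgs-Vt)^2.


Step 1: Overdrive voltage Vov = Vgs - Vt = 1.1 - 0.4 = 0.7 V
Step 2: W/L = 84/8 = 10.5
Step 3: Id = 0.5 * 365 * 3.372e-07 * 10.5 * 0.7^2
Step 4: Id = 3.17e-04 A

3.17e-04


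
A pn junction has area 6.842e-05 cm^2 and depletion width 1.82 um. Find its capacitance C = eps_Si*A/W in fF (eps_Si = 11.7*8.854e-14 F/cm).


Step 1: eps_Si = 11.7 * 8.854e-14 = 1.035918e-12 F/cm
Step 2: W in cm = 1.82 * 1e-4 = 1.82e-04 cm
Step 3: C = 1.035918e-12 * 6.842e-05 / 1.82e-04 = 3.894369e-13 F
Step 4: C = 389.44 fF

389.44


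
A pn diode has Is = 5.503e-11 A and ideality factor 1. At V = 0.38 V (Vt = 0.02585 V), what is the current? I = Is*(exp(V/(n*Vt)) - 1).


Step 1: V/(n*Vt) = 0.38/(1*0.02585) = 14.7002
Step 2: exp(14.7002) = 2.4222e+06
Step 3: I = 5.503e-11 * (2.4222e+06 - 1) = 1.33e-04 A

1.33e-04


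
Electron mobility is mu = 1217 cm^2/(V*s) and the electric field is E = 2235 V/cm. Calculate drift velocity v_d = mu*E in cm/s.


Step 1: v_d = mu * E
Step 2: v_d = 1217 * 2235 = 2719995
Step 3: v_d = 2.72e+06 cm/s

2.72e+06


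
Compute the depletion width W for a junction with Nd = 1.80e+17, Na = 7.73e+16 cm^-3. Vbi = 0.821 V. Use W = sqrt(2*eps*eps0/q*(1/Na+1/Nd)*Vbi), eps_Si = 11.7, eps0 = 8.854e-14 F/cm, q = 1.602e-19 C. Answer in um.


Step 1: 1/Na + 1/Nd = 1/7.73e+16 + 1/1.80e+17 = 1.84922e-17
Step 2: 2*eps*eps0/q = 2*11.7*8.854e-14/1.602e-19 = 1.293281e+07
Step 3: W^2 = 1.293281e+07 * 1.84922e-17 * 0.821 = 1.96347e-10
Step 4: W = sqrt(1.96347e-10) = 1.401e-05 cm = 0.1401 um

0.1401


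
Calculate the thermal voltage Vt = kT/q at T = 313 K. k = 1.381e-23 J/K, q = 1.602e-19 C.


Step 1: kT = 1.381e-23 * 313 = 4.32253e-21 J
Step 2: Vt = kT/q = 4.32253e-21 / 1.602e-19
Step 3: Vt = 0.02698 V

0.02698


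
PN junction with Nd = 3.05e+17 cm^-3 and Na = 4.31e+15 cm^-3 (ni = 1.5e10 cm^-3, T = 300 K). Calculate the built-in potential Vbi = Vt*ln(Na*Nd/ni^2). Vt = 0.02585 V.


Step 1: Compute Na*Nd/ni^2 = 4.31e+15 * 3.05e+17 / (1.5e10)^2 = 5.8424e+12
Step 2: ln(5.8424e+12) = 29.3962
Step 3: Vbi = 0.02585 * 29.3962 = 0.76 V

0.76


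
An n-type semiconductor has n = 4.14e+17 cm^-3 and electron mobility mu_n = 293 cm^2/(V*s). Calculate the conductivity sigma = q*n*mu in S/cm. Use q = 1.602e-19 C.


Step 1: sigma = q * n * mu
Step 2: sigma = 1.602e-19 * 4.14e+17 * 293
Step 3: sigma = 1.943e+01 S/cm

1.943e+01


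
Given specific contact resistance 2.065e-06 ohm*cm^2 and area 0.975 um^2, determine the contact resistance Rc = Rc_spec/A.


Step 1: Convert area to cm^2: 0.975 um^2 = 9.7500e-09 cm^2
Step 2: Rc = Rc_spec / A = 2.065e-06 / 9.7500e-09
Step 3: Rc = 2.12e+02 ohms

2.12e+02


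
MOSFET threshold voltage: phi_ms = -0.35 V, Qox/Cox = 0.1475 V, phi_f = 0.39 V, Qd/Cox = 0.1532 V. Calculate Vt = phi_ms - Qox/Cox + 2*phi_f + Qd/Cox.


Step 1: Vt = phi_ms - Qox/Cox + 2*phi_f + Qd/Cox
Step 2: Vt = -0.35 - 0.1475 + 2*0.39 + 0.1532
Step 3: Vt = -0.35 - 0.1475 + 0.78 + 0.1532
Step 4: Vt = 0.4357 V

0.4357


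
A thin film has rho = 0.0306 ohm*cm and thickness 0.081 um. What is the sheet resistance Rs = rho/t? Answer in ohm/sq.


Step 1: Convert thickness to cm: t = 0.081 um = 8.1000e-06 cm
Step 2: Rs = rho / t = 0.0306 / 8.1000e-06
Step 3: Rs = 3777.8 ohm/sq

3777.8


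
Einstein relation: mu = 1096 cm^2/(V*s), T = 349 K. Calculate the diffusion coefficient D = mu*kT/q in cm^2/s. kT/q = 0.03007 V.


Step 1: D = mu * (kT/q)
Step 2: D = 1096 * 0.03007
Step 3: D = 32.96 cm^2/s

32.96


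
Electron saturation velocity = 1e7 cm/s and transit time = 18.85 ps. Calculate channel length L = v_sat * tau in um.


Step 1: tau in seconds = 18.85 ps * 1e-12 = 1.8850e-11 s
Step 2: L = v_sat * tau = 1e7 * 1.8850e-11 = 1.8850e-04 cm
Step 3: L in um = 1.8850e-04 * 1e4 = 1.885 um

1.885


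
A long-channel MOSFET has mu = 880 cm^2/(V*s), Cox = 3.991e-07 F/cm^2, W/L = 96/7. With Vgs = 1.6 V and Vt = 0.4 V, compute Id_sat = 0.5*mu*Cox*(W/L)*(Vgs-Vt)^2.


Step 1: Overdrive voltage Vov = Vgs - Vt = 1.6 - 0.4 = 1.2 V
Step 2: W/L = 96/7 = 13.7143
Step 3: Id = 0.5 * 880 * 3.991e-07 * 13.7143 * 1.2^2
Step 4: Id = 3.47e-03 A

3.47e-03


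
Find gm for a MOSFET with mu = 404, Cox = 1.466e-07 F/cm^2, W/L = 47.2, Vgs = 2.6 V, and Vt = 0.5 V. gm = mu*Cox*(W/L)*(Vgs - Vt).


Step 1: Vov = Vgs - Vt = 2.6 - 0.5 = 2.1 V
Step 2: gm = mu * Cox * (W/L) * Vov
Step 3: gm = 404 * 1.466e-07 * 47.2 * 2.1 = 5.87e-03 S

5.87e-03


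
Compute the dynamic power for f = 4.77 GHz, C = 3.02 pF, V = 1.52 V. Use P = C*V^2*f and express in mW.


Step 1: V^2 = 1.52^2 = 2.3104 V^2
Step 2: P = C*V^2*f = 3.02e-12 F * 2.3104 * 4.77e9 Hz
Step 3: P = 3.328223616e-02 W
Step 4: P = 33.282 mW

33.282


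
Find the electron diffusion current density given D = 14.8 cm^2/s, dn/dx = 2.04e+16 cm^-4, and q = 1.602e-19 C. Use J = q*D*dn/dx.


Step 1: J = q * D * (dn/dx)
Step 2: J = 1.602e-19 * 14.8 * 2.04e+16
Step 3: J = 4.84e-02 A/cm^2

4.84e-02


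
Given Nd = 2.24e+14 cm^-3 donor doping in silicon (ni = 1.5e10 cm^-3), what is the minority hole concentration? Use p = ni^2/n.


Step 1: Since Nd >> ni, n ≈ Nd = 2.24e+14 cm^-3
Step 2: p = ni^2 / n = (1.5e10)^2 / 2.24e+14
Step 3: p = 2.25e20 / 2.24e+14 = 1.00e+06 cm^-3

1.00e+06


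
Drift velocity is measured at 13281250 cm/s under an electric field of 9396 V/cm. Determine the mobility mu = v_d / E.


Step 1: mu = v_d / E
Step 2: mu = 13281250 / 9396
Step 3: mu = 1413.5 cm^2/(V*s)

1413.5


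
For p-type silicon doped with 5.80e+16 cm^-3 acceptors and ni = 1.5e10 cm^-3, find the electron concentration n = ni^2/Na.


Step 1: Majority hole concentration p ≈ Na = 5.80e+16 cm^-3
Step 2: n = ni^2 / Na = (1.5e10)^2 / 5.80e+16
Step 3: n = 3.88e+03 cm^-3

3.88e+03


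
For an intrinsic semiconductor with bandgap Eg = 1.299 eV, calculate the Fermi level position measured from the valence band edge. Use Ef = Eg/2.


Step 1: For an intrinsic semiconductor, the Fermi level sits at midgap.
Step 2: Ef = Eg / 2 = 1.299 / 2 = 0.6495 eV

0.6495


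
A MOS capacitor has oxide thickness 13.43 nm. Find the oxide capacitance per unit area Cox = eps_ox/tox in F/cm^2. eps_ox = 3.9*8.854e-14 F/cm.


Step 1: eps_ox = 3.9 * 8.854e-14 = 3.45306e-13 F/cm
Step 2: tox in cm = 13.43 nm * 1e-7 = 1.3430e-06 cm
Step 3: Cox = 3.45306e-13 / 1.3430e-06 = 2.57e-07 F/cm^2

2.57e-07


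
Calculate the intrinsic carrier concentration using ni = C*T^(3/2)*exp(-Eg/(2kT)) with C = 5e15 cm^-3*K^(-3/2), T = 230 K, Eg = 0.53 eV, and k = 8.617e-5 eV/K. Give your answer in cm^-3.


Step 1: Compute kT = 8.617e-5 * 230 = 0.0198191 eV
Step 2: Exponent = -Eg/(2kT) = -0.53/(2*0.0198191) = -13.37094
Step 3: T^(3/2) = 230^1.5 = 3488.12
Step 4: ni = 5e15 * 3488.12 * exp(-13.37094) = 2.72e+13 cm^-3

2.72e+13


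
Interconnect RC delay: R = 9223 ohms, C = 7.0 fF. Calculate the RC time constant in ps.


Step 1: tau = R * C
Step 2: tau = 9223 * 7.0 fF = 9223 * 7.0e-15 F
Step 3: tau = 6.4561e-11 s = 64.561 ps

64.561


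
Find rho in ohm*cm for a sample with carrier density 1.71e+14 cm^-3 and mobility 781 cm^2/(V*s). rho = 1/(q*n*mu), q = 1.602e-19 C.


Step 1: sigma = q * n * mu = 1.602e-19 * 1.71e+14 * 781 = 2.13949e-02 S/cm
Step 2: rho = 1 / sigma = 1 / 2.13949e-02 = 46.74 ohm*cm

46.74


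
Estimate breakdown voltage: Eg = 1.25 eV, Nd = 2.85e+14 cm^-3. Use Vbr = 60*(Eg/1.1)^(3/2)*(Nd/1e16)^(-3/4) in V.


Step 1: Eg/1.1 = 1.25/1.1 = 1.136364
Step 2: (Eg/1.1)^1.5 = 1.136364^1.5 = 1.211368
Step 3: (Nd/1e16)^(-0.75) = (0.0285)^(-0.75) = 14.416716
Step 4: Vbr = 60 * 1.211368 * 14.416716 = 1047.8 V

1047.8


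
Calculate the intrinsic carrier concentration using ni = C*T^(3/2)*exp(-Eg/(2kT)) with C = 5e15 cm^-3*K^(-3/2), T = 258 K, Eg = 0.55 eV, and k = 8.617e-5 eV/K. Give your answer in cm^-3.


Step 1: Compute kT = 8.617e-5 * 258 = 0.02223186 eV
Step 2: Exponent = -Eg/(2kT) = -0.55/(2*0.02223186) = -12.36964
Step 3: T^(3/2) = 258^1.5 = 4144.09
Step 4: ni = 5e15 * 4144.09 * exp(-12.36964) = 8.80e+13 cm^-3

8.80e+13


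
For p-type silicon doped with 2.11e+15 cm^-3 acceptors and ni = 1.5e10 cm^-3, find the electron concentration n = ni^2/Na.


Step 1: Majority hole concentration p ≈ Na = 2.11e+15 cm^-3
Step 2: n = ni^2 / Na = (1.5e10)^2 / 2.11e+15
Step 3: n = 1.07e+05 cm^-3

1.07e+05


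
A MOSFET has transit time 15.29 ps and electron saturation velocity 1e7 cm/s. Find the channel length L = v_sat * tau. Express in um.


Step 1: tau in seconds = 15.29 ps * 1e-12 = 1.5290e-11 s
Step 2: L = v_sat * tau = 1e7 * 1.5290e-11 = 1.5290e-04 cm
Step 3: L in um = 1.5290e-04 * 1e4 = 1.529 um

1.529


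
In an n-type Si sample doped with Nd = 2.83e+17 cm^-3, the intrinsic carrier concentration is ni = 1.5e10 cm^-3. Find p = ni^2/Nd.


Step 1: Since Nd >> ni, n ≈ Nd = 2.83e+17 cm^-3
Step 2: p = ni^2 / n = (1.5e10)^2 / 2.83e+17
Step 3: p = 2.25e20 / 2.83e+17 = 7.95e+02 cm^-3

7.95e+02


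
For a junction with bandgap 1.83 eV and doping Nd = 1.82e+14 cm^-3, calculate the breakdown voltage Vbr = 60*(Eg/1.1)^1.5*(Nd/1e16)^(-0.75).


Step 1: Eg/1.1 = 1.83/1.1 = 1.663636
Step 2: (Eg/1.1)^1.5 = 1.663636^1.5 = 2.145791
Step 3: (Nd/1e16)^(-0.75) = (0.0182)^(-0.75) = 20.181175
Step 4: Vbr = 60 * 2.145791 * 20.181175 = 2598.3 V

2598.3


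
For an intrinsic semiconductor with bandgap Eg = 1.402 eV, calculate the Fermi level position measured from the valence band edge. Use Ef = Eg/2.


Step 1: For an intrinsic semiconductor, the Fermi level sits at midgap.
Step 2: Ef = Eg / 2 = 1.402 / 2 = 0.701 eV

0.701


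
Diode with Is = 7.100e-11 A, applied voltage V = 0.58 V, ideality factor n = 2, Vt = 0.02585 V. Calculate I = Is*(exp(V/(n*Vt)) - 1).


Step 1: V/(n*Vt) = 0.58/(2*0.02585) = 11.2186
Step 2: exp(11.2186) = 7.4503e+04
Step 3: I = 7.100e-11 * (7.4503e+04 - 1) = 5.29e-06 A

5.29e-06


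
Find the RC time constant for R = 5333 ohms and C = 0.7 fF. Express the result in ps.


Step 1: tau = R * C
Step 2: tau = 5333 * 0.7 fF = 5333 * 7.0e-16 F
Step 3: tau = 3.7331e-12 s = 3.7331 ps

3.7331


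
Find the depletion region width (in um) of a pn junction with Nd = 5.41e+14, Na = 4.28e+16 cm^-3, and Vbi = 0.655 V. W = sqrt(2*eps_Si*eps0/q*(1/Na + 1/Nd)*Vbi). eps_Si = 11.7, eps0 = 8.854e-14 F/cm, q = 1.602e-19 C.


Step 1: 1/Na + 1/Nd = 1/4.28e+16 + 1/5.41e+14 = 1.87179e-15
Step 2: 2*eps*eps0/q = 2*11.7*8.854e-14/1.602e-19 = 1.293281e+07
Step 3: W^2 = 1.293281e+07 * 1.87179e-15 * 0.655 = 1.58559e-08
Step 4: W = sqrt(1.58559e-08) = 1.259e-04 cm = 1.259 um

1.259


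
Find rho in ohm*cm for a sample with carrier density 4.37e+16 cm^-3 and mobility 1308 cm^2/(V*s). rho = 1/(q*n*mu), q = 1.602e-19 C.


Step 1: sigma = q * n * mu = 1.602e-19 * 4.37e+16 * 1308 = 9.15697e+00 S/cm
Step 2: rho = 1 / sigma = 1 / 9.15697e+00 = 0.1092 ohm*cm

0.1092


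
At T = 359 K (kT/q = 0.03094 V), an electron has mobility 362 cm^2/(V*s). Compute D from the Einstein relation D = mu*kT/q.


Step 1: D = mu * (kT/q)
Step 2: D = 362 * 0.03094
Step 3: D = 11.2 cm^2/s

11.2


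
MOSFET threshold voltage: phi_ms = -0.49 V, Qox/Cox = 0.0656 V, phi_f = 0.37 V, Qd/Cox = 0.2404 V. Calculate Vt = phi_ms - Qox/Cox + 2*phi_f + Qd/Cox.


Step 1: Vt = phi_ms - Qox/Cox + 2*phi_f + Qd/Cox
Step 2: Vt = -0.49 - 0.0656 + 2*0.37 + 0.2404
Step 3: Vt = -0.49 - 0.0656 + 0.74 + 0.2404
Step 4: Vt = 0.4248 V

0.4248


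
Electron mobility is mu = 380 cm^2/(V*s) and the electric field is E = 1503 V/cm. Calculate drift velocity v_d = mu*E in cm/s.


Step 1: v_d = mu * E
Step 2: v_d = 380 * 1503 = 571140
Step 3: v_d = 5.71e+05 cm/s

5.71e+05


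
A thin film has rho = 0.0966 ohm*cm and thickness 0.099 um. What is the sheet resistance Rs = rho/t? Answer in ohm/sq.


Step 1: Convert thickness to cm: t = 0.099 um = 9.9000e-06 cm
Step 2: Rs = rho / t = 0.0966 / 9.9000e-06
Step 3: Rs = 9757.6 ohm/sq

9757.6


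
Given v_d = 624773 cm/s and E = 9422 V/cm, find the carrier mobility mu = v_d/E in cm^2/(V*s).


Step 1: mu = v_d / E
Step 2: mu = 624773 / 9422
Step 3: mu = 66.31 cm^2/(V*s)

66.31


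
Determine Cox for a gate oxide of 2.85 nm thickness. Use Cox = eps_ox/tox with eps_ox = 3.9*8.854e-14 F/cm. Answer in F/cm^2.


Step 1: eps_ox = 3.9 * 8.854e-14 = 3.45306e-13 F/cm
Step 2: tox in cm = 2.85 nm * 1e-7 = 2.8500e-07 cm
Step 3: Cox = 3.45306e-13 / 2.8500e-07 = 1.21e-06 F/cm^2

1.21e-06


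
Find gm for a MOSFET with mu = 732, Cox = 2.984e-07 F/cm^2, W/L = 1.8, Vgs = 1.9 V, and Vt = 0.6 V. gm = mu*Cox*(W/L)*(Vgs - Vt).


Step 1: Vov = Vgs - Vt = 1.9 - 0.6 = 1.3 V
Step 2: gm = mu * Cox * (W/L) * Vov
Step 3: gm = 732 * 2.984e-07 * 1.8 * 1.3 = 5.11e-04 S

5.11e-04


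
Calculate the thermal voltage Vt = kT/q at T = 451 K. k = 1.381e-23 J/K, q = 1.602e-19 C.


Step 1: kT = 1.381e-23 * 451 = 6.22831e-21 J
Step 2: Vt = kT/q = 6.22831e-21 / 1.602e-19
Step 3: Vt = 0.03888 V

0.03888


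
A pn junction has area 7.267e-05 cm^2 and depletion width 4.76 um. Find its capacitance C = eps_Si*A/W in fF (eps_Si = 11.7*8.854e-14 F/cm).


Step 1: eps_Si = 11.7 * 8.854e-14 = 1.035918e-12 F/cm
Step 2: W in cm = 4.76 * 1e-4 = 4.76e-04 cm
Step 3: C = 1.035918e-12 * 7.267e-05 / 4.76e-04 = 1.581516e-13 F
Step 4: C = 158.15 fF

158.15


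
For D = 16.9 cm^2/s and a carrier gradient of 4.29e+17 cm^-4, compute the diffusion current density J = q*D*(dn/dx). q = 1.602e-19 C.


Step 1: J = q * D * (dn/dx)
Step 2: J = 1.602e-19 * 16.9 * 4.29e+17
Step 3: J = 1.16e+00 A/cm^2

1.16e+00


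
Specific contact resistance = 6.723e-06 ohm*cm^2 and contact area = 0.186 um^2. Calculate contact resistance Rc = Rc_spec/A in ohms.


Step 1: Convert area to cm^2: 0.186 um^2 = 1.8600e-09 cm^2
Step 2: Rc = Rc_spec / A = 6.723e-06 / 1.8600e-09
Step 3: Rc = 3.61e+03 ohms

3.61e+03


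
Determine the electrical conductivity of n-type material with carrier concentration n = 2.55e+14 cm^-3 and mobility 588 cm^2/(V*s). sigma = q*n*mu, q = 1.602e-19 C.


Step 1: sigma = q * n * mu
Step 2: sigma = 1.602e-19 * 2.55e+14 * 588
Step 3: sigma = 2.402e-02 S/cm

2.402e-02


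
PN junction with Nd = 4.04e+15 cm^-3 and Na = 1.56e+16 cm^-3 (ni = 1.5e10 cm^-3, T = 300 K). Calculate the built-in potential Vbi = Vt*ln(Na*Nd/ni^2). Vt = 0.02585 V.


Step 1: Compute Na*Nd/ni^2 = 1.56e+16 * 4.04e+15 / (1.5e10)^2 = 2.8011e+11
Step 2: ln(2.8011e+11) = 26.3584
Step 3: Vbi = 0.02585 * 26.3584 = 0.681 V

0.681


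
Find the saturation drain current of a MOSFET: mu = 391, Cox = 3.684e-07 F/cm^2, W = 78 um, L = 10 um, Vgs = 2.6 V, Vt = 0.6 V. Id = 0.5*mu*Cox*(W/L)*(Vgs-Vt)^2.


Step 1: Overdrive voltage Vov = Vgs - Vt = 2.6 - 0.6 = 2.0 V
Step 2: W/L = 78/10 = 7.8
Step 3: Id = 0.5 * 391 * 3.684e-07 * 7.8 * 2.0^2
Step 4: Id = 2.25e-03 A

2.25e-03


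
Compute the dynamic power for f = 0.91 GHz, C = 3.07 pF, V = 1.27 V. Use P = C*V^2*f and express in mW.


Step 1: V^2 = 1.27^2 = 1.6129 V^2
Step 2: P = C*V^2*f = 3.07e-12 F * 1.6129 * 0.91e9 Hz
Step 3: P = 4.50595873e-03 W
Step 4: P = 4.506 mW

4.506


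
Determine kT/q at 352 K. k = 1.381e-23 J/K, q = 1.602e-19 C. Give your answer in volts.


Step 1: kT = 1.381e-23 * 352 = 4.86112e-21 J
Step 2: Vt = kT/q = 4.86112e-21 / 1.602e-19
Step 3: Vt = 0.03034 V

0.03034


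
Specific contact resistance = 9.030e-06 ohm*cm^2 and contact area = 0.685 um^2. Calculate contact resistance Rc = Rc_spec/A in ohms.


Step 1: Convert area to cm^2: 0.685 um^2 = 6.8500e-09 cm^2
Step 2: Rc = Rc_spec / A = 9.030e-06 / 6.8500e-09
Step 3: Rc = 1.32e+03 ohms

1.32e+03


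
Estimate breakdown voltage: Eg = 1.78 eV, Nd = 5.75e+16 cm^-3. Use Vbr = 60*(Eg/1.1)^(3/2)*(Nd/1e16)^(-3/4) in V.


Step 1: Eg/1.1 = 1.78/1.1 = 1.618182
Step 2: (Eg/1.1)^1.5 = 1.618182^1.5 = 2.058453
Step 3: (Nd/1e16)^(-0.75) = (5.75)^(-0.75) = 0.269308
Step 4: Vbr = 60 * 2.058453 * 0.269308 = 33.3 V

33.3


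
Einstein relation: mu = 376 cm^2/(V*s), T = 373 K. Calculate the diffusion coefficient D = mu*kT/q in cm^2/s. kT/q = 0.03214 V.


Step 1: D = mu * (kT/q)
Step 2: D = 376 * 0.03214
Step 3: D = 12.08 cm^2/s

12.08


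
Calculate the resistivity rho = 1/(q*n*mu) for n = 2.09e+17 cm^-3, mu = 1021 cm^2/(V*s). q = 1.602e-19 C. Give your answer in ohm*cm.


Step 1: sigma = q * n * mu = 1.602e-19 * 2.09e+17 * 1021 = 3.41849e+01 S/cm
Step 2: rho = 1 / sigma = 1 / 3.41849e+01 = 0.02925 ohm*cm

0.02925


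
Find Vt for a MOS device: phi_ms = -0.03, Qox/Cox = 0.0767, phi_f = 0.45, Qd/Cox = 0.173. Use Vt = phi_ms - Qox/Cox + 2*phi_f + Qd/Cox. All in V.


Step 1: Vt = phi_ms - Qox/Cox + 2*phi_f + Qd/Cox
Step 2: Vt = -0.03 - 0.0767 + 2*0.45 + 0.173
Step 3: Vt = -0.03 - 0.0767 + 0.9 + 0.173
Step 4: Vt = 0.9663 V

0.9663


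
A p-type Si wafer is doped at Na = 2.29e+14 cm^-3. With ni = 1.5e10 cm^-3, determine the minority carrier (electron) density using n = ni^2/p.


Step 1: Majority hole concentration p ≈ Na = 2.29e+14 cm^-3
Step 2: n = ni^2 / Na = (1.5e10)^2 / 2.29e+14
Step 3: n = 9.83e+05 cm^-3

9.83e+05


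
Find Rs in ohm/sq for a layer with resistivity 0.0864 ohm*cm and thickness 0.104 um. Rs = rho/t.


Step 1: Convert thickness to cm: t = 0.104 um = 1.0400e-05 cm
Step 2: Rs = rho / t = 0.0864 / 1.0400e-05
Step 3: Rs = 8307.7 ohm/sq

8307.7


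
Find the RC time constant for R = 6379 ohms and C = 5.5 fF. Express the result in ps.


Step 1: tau = R * C
Step 2: tau = 6379 * 5.5 fF = 6379 * 5.5e-15 F
Step 3: tau = 3.50845e-11 s = 35.0845 ps

35.0845


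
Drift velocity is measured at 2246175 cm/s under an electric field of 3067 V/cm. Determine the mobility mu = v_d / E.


Step 1: mu = v_d / E
Step 2: mu = 2246175 / 3067
Step 3: mu = 732.37 cm^2/(V*s)

732.37


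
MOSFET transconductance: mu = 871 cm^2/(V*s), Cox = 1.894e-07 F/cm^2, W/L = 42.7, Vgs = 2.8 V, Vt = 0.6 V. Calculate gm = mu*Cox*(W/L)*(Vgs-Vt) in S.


Step 1: Vov = Vgs - Vt = 2.8 - 0.6 = 2.2 V
Step 2: gm = mu * Cox * (W/L) * Vov
Step 3: gm = 871 * 1.894e-07 * 42.7 * 2.2 = 1.55e-02 S

1.55e-02


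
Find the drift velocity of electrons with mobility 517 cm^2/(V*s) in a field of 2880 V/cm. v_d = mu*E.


Step 1: v_d = mu * E
Step 2: v_d = 517 * 2880 = 1488960
Step 3: v_d = 1.49e+06 cm/s

1.49e+06


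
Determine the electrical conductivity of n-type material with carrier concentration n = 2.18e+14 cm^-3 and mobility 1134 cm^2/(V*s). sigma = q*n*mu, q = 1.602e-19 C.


Step 1: sigma = q * n * mu
Step 2: sigma = 1.602e-19 * 2.18e+14 * 1134
Step 3: sigma = 3.960e-02 S/cm

3.960e-02


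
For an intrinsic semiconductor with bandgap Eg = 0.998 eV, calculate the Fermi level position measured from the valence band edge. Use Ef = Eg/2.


Step 1: For an intrinsic semiconductor, the Fermi level sits at midgap.
Step 2: Ef = Eg / 2 = 0.998 / 2 = 0.499 eV

0.499


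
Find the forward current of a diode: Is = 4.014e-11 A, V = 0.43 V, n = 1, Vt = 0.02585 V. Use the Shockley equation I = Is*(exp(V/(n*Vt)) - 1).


Step 1: V/(n*Vt) = 0.43/(1*0.02585) = 16.6344
Step 2: exp(16.6344) = 1.6758e+07
Step 3: I = 4.014e-11 * (1.6758e+07 - 1) = 6.73e-04 A

6.73e-04


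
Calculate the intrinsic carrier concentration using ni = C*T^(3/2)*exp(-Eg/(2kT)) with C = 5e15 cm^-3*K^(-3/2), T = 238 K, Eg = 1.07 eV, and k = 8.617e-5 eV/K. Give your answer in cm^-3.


Step 1: Compute kT = 8.617e-5 * 238 = 0.02050846 eV
Step 2: Exponent = -Eg/(2kT) = -1.07/(2*0.02050846) = -26.08680
Step 3: T^(3/2) = 238^1.5 = 3671.69
Step 4: ni = 5e15 * 3671.69 * exp(-26.08680) = 8.60e+07 cm^-3

8.60e+07


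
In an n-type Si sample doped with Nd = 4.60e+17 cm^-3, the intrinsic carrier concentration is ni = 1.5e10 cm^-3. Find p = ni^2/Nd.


Step 1: Since Nd >> ni, n ≈ Nd = 4.60e+17 cm^-3
Step 2: p = ni^2 / n = (1.5e10)^2 / 4.60e+17
Step 3: p = 2.25e20 / 4.60e+17 = 4.89e+02 cm^-3

4.89e+02


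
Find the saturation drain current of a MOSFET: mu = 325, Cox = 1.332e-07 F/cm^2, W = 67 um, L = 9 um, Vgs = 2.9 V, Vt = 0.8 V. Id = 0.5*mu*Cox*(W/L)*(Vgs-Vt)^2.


Step 1: Overdrive voltage Vov = Vgs - Vt = 2.9 - 0.8 = 2.1 V
Step 2: W/L = 67/9 = 7.44444
Step 3: Id = 0.5 * 325 * 1.332e-07 * 7.44444 * 2.1^2
Step 4: Id = 7.11e-04 A

7.11e-04


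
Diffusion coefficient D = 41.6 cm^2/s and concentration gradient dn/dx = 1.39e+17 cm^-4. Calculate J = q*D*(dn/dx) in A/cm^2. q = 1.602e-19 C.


Step 1: J = q * D * (dn/dx)
Step 2: J = 1.602e-19 * 41.6 * 1.39e+17
Step 3: J = 9.26e-01 A/cm^2

9.26e-01


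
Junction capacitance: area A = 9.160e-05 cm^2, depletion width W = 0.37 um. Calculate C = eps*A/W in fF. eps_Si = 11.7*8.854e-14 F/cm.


Step 1: eps_Si = 11.7 * 8.854e-14 = 1.035918e-12 F/cm
Step 2: W in cm = 0.37 * 1e-4 = 3.70e-05 cm
Step 3: C = 1.035918e-12 * 9.160e-05 / 3.70e-05 = 2.564597e-12 F
Step 4: C = 2564.6 fF

2564.6


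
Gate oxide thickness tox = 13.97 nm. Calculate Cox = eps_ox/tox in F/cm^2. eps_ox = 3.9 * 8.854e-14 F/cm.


Step 1: eps_ox = 3.9 * 8.854e-14 = 3.45306e-13 F/cm
Step 2: tox in cm = 13.97 nm * 1e-7 = 1.3970e-06 cm
Step 3: Cox = 3.45306e-13 / 1.3970e-06 = 2.47e-07 F/cm^2

2.47e-07


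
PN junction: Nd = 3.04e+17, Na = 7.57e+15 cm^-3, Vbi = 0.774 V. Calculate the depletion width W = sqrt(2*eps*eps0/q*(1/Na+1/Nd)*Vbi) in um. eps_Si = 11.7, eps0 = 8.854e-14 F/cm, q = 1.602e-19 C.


Step 1: 1/Na + 1/Nd = 1/7.57e+15 + 1/3.04e+17 = 1.35390e-16
Step 2: 2*eps*eps0/q = 2*11.7*8.854e-14/1.602e-19 = 1.293281e+07
Step 3: W^2 = 1.293281e+07 * 1.35390e-16 * 0.774 = 1.35525e-09
Step 4: W = sqrt(1.35525e-09) = 3.681e-05 cm = 0.3681 um

0.3681


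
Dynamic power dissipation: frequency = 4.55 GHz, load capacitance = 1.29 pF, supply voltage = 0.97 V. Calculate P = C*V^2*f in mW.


Step 1: V^2 = 0.97^2 = 0.9409 V^2
Step 2: P = C*V^2*f = 1.29e-12 F * 0.9409 * 4.55e9 Hz
Step 3: P = 5.52261255e-03 W
Step 4: P = 5.523 mW

5.523


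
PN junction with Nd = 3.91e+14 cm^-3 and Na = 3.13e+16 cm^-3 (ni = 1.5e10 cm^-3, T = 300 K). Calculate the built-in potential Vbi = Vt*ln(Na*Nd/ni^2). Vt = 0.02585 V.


Step 1: Compute Na*Nd/ni^2 = 3.13e+16 * 3.91e+14 / (1.5e10)^2 = 5.4392e+10
Step 2: ln(5.4392e+10) = 24.7195
Step 3: Vbi = 0.02585 * 24.7195 = 0.639 V

0.639


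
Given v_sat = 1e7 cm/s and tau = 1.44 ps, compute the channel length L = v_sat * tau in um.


Step 1: tau in seconds = 1.44 ps * 1e-12 = 1.4400e-12 s
Step 2: L = v_sat * tau = 1e7 * 1.4400e-12 = 1.4400e-05 cm
Step 3: L in um = 1.4400e-05 * 1e4 = 0.144 um

0.144


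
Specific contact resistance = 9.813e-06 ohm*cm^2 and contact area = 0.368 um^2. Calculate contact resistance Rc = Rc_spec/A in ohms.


Step 1: Convert area to cm^2: 0.368 um^2 = 3.6800e-09 cm^2
Step 2: Rc = Rc_spec / A = 9.813e-06 / 3.6800e-09
Step 3: Rc = 2.67e+03 ohms

2.67e+03


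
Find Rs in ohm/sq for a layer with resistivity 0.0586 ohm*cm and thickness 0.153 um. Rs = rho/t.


Step 1: Convert thickness to cm: t = 0.153 um = 1.5300e-05 cm
Step 2: Rs = rho / t = 0.0586 / 1.5300e-05
Step 3: Rs = 3830.1 ohm/sq

3830.1


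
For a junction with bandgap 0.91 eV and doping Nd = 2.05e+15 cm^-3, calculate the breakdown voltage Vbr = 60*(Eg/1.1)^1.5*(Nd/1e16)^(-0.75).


Step 1: Eg/1.1 = 0.91/1.1 = 0.827273
Step 2: (Eg/1.1)^1.5 = 0.827273^1.5 = 0.752442
Step 3: (Nd/1e16)^(-0.75) = (0.205)^(-0.75) = 3.282348
Step 4: Vbr = 60 * 0.752442 * 3.282348 = 148.2 V

148.2


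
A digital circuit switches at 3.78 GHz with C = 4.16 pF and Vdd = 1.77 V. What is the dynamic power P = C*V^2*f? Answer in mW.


Step 1: V^2 = 1.77^2 = 3.1329 V^2
Step 2: P = C*V^2*f = 4.16e-12 F * 3.1329 * 3.78e9 Hz
Step 3: P = 4.926422592e-02 W
Step 4: P = 49.264 mW

49.264


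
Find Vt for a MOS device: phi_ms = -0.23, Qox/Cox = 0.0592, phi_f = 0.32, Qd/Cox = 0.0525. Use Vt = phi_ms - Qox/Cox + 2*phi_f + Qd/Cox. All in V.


Step 1: Vt = phi_ms - Qox/Cox + 2*phi_f + Qd/Cox
Step 2: Vt = -0.23 - 0.0592 + 2*0.32 + 0.0525
Step 3: Vt = -0.23 - 0.0592 + 0.64 + 0.0525
Step 4: Vt = 0.4033 V

0.4033


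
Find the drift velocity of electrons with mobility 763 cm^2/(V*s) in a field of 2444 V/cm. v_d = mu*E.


Step 1: v_d = mu * E
Step 2: v_d = 763 * 2444 = 1864772
Step 3: v_d = 1.86e+06 cm/s

1.86e+06


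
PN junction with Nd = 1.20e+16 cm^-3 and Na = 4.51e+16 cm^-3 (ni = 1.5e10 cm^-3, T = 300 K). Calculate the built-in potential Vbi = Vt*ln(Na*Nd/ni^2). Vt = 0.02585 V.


Step 1: Compute Na*Nd/ni^2 = 4.51e+16 * 1.20e+16 / (1.5e10)^2 = 2.4053e+12
Step 2: ln(2.4053e+12) = 28.5087
Step 3: Vbi = 0.02585 * 28.5087 = 0.737 V

0.737


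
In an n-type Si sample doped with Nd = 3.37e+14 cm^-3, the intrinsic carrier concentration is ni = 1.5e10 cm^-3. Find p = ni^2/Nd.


Step 1: Since Nd >> ni, n ≈ Nd = 3.37e+14 cm^-3
Step 2: p = ni^2 / n = (1.5e10)^2 / 3.37e+14
Step 3: p = 2.25e20 / 3.37e+14 = 6.68e+05 cm^-3

6.68e+05


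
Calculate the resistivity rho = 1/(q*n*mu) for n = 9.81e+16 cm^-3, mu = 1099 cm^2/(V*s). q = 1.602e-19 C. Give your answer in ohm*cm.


Step 1: sigma = q * n * mu = 1.602e-19 * 9.81e+16 * 1099 = 1.72715e+01 S/cm
Step 2: rho = 1 / sigma = 1 / 1.72715e+01 = 0.0579 ohm*cm

0.0579


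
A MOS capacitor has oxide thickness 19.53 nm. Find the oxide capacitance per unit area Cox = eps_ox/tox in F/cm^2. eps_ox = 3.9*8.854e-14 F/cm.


Step 1: eps_ox = 3.9 * 8.854e-14 = 3.45306e-13 F/cm
Step 2: tox in cm = 19.53 nm * 1e-7 = 1.9530e-06 cm
Step 3: Cox = 3.45306e-13 / 1.9530e-06 = 1.77e-07 F/cm^2

1.77e-07


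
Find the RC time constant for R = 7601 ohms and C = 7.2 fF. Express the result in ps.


Step 1: tau = R * C
Step 2: tau = 7601 * 7.2 fF = 7601 * 7.2e-15 F
Step 3: tau = 5.47272e-11 s = 54.7272 ps

54.7272


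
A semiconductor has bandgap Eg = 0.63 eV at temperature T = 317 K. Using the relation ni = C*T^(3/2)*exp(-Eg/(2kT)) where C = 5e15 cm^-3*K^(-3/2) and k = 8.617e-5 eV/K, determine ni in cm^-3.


Step 1: Compute kT = 8.617e-5 * 317 = 0.02731589 eV
Step 2: Exponent = -Eg/(2kT) = -0.63/(2*0.02731589) = -11.53175
Step 3: T^(3/2) = 317^1.5 = 5644.02
Step 4: ni = 5e15 * 5644.02 * exp(-11.53175) = 2.77e+14 cm^-3

2.77e+14


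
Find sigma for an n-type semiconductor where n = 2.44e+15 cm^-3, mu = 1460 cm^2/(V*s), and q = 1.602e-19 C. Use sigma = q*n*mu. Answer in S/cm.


Step 1: sigma = q * n * mu
Step 2: sigma = 1.602e-19 * 2.44e+15 * 1460
Step 3: sigma = 5.707e-01 S/cm

5.707e-01


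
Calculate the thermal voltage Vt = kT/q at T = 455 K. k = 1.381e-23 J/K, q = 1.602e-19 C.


Step 1: kT = 1.381e-23 * 455 = 6.28355e-21 J
Step 2: Vt = kT/q = 6.28355e-21 / 1.602e-19
Step 3: Vt = 0.03922 V

0.03922
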